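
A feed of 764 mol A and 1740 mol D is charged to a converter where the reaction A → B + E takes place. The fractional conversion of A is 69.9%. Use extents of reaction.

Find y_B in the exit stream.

0.176

A reacted = 0.699 × 764 = 534 mol; ν_A = −1, so ξ = 534/1 = 534 mol.
Outlet amounts (n = n₀ + ν ξ):
  A: 764 − 1(534) = 230
  B: 0 + 1(534) = 534
  E: 0 + 1(534) = 534
  D: 1740 (inert)
Total out = 3038 mol; y_B = 534 / 3038 = 0.1758.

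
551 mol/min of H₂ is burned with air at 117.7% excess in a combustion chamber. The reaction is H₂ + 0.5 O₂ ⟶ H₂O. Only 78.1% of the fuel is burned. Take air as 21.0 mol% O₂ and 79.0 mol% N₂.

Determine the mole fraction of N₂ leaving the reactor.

Stoichiometric O₂ = 0.5 × 551 = 275.5 mol/min; O₂ fed = 275.5 × 2.177 = 599.8 mol/min.
N₂ fed = 599.8 × 79/21 = 2256 mol/min.
Fuel reacted = 0.781 × 551 → ξ = 430.3 mol/min.
Outlet (n = n₀ + ν ξ):
  H₂: 551 − 1(430.3) = 120.7
  O₂: 599.8 − 0.5(430.3) = 384.6
  N₂: 2256 (inert)
  H₂O: 0 + 1(430.3) = 430.3
Total out = 3192 mol/min; y_N₂ = 2256 / 3192 = 0.7069.

0.707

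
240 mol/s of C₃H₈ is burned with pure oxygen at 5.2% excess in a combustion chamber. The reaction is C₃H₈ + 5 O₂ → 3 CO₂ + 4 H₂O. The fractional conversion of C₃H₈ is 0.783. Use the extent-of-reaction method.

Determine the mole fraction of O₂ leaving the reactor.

0.191

Stoichiometric O₂ = 5 × 240 = 1200 mol/s; O₂ fed = 1200 × 1.052 = 1262 mol/s.
Fuel reacted = 0.783 × 240 → ξ = 187.9 mol/s.
Outlet (n = n₀ + ν ξ):
  C₃H₈: 240 − 1(187.9) = 52.08
  O₂: 1262 − 5(187.9) = 322.8
  CO₂: 0 + 3(187.9) = 563.8
  H₂O: 0 + 4(187.9) = 751.7
Total out = 1690 mol/s; y_O₂ = 322.8 / 1690 = 0.191.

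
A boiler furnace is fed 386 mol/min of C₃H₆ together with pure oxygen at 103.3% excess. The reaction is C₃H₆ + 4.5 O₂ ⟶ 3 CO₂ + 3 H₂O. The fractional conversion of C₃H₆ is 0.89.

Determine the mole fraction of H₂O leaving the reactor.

0.252

Stoichiometric O₂ = 4.5 × 386 = 1737 mol/min; O₂ fed = 1737 × 2.033 = 3531 mol/min.
Fuel reacted = 0.89 × 386 → ξ = 343.5 mol/min.
Outlet (n = n₀ + ν ξ):
  C₃H₆: 386 − 1(343.5) = 42.46
  O₂: 3531 − 4.5(343.5) = 1985
  CO₂: 0 + 3(343.5) = 1031
  H₂O: 0 + 3(343.5) = 1031
Total out = 4089 mol/min; y_H₂O = 1031 / 4089 = 0.252.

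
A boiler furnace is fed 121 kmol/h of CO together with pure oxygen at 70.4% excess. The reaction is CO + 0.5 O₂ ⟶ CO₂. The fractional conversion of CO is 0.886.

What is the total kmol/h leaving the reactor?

170 kmol/h

Stoichiometric O₂ = 0.5 × 121 = 60.5 kmol/h; O₂ fed = 60.5 × 1.704 = 103.1 kmol/h.
Fuel reacted = 0.886 × 121 → ξ = 107.2 kmol/h.
Outlet (n = n₀ + ν ξ):
  CO: 121 − 1(107.2) = 13.79
  O₂: 103.1 − 0.5(107.2) = 49.49
  CO₂: 0 + 1(107.2) = 107.2
Total out = 13.79 + 49.49 + 107.2 = 170.5 kmol/h.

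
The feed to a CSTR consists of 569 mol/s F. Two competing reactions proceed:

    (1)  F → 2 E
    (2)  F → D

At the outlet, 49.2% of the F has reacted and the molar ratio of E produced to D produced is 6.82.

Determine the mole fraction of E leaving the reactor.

0.551

Conversion of F: F consumed = 0.492 × 569 = 279.9 mol/s = 1ξ₁ + 1ξ₂.
Selectivity: 2ξ₁ / (1ξ₂) = 6.82 → ξ₁ = 3.41 ξ₂.
Substitute: (1·3.41 + 1) ξ₂ = 279.9 → ξ₂ = 63.48 mol/s, ξ₁ = 216.5 mol/s.
Outlet amounts (n = n₀ + Σ ν·ξ):
  F: 569 − 1(216.5) − 1(63.48) = 289.1
  E: 0 + 2(216.5) = 432.9
  D: 0 + 1(63.48) = 63.48
Total out = 785.5 mol/s; y_E = 432.9 / 785.5 = 0.5512.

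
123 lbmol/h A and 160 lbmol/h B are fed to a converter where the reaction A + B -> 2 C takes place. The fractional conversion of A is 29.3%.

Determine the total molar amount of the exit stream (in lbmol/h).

A reacted = 0.293 × 123 = 36.04 lbmol/h; ν_A = −1, so ξ = 36.04/1 = 36.04 lbmol/h.
Outlet amounts (n = n₀ + ν ξ):
  A: 123 − 1(36.04) = 86.96
  B: 160 − 1(36.04) = 124
  C: 0 + 2(36.04) = 72.08
Total out = 86.96 + 124 + 72.08 = 283 lbmol/h.

283 lbmol/h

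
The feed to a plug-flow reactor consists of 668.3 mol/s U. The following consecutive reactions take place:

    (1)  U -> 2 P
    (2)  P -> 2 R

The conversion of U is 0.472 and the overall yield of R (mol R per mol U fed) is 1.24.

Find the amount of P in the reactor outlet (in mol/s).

217 mol/s

Conversion of U: U consumed = 1ξ₁ = 0.472 × 668.3 → ξ₁ = 315.4 mol/s.
Yield of R: 2ξ₂ / 668.3 = 1.24 → ξ₂ = 414.3 mol/s.
Outlet amounts (n = n₀ + Σ ν·ξ):
  U: 668.3 − 1(315.4) = 352.9
  P: 0 + 2(315.4) − 1(414.3) = 216.5
  R: 0 + 2(414.3) = 828.7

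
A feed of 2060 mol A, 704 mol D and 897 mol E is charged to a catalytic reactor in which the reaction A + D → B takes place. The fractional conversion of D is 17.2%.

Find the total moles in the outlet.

3540 mol

D reacted = 0.172 × 704 = 121.1 mol; ν_D = −1, so ξ = 121.1/1 = 121.1 mol.
Outlet amounts (n = n₀ + ν ξ):
  A: 2060 − 1(121.1) = 1939
  D: 704 − 1(121.1) = 582.9
  B: 0 + 1(121.1) = 121.1
  E: 897 (inert)
Total out = 1939 + 582.9 + 121.1 + 897 = 3540 mol.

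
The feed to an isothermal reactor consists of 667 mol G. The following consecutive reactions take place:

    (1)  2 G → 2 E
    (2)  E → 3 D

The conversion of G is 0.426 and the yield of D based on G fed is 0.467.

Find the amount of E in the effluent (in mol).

Conversion of G: G consumed = 2ξ₁ = 0.426 × 667 → ξ₁ = 142.1 mol.
Yield of D: 3ξ₂ / 667 = 0.467 → ξ₂ = 103.8 mol.
Outlet amounts (n = n₀ + Σ ν·ξ):
  G: 667 − 2(142.1) = 382.9
  E: 0 + 2(142.1) − 1(103.8) = 180.3
  D: 0 + 3(103.8) = 311.5

180 mol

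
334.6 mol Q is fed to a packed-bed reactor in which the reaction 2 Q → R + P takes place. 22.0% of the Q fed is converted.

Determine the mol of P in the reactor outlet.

36.8 mol

Q reacted = 0.22 × 334.6 = 73.61 mol; ν_Q = −2, so ξ = 73.61/2 = 36.81 mol.
Outlet amounts (n = n₀ + ν ξ):
  Q: 334.6 − 2(36.81) = 261
  R: 0 + 1(36.81) = 36.81
  P: 0 + 1(36.81) = 36.81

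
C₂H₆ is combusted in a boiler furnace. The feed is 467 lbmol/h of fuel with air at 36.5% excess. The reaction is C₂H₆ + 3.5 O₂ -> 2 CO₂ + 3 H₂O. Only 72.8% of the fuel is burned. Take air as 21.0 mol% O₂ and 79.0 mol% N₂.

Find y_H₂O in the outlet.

0.0906

Stoichiometric O₂ = 3.5 × 467 = 1634 lbmol/h; O₂ fed = 1634 × 1.365 = 2231 lbmol/h.
N₂ fed = 2231 × 79/21 = 8393 lbmol/h.
Fuel reacted = 0.728 × 467 → ξ = 340 lbmol/h.
Outlet (n = n₀ + ν ξ):
  C₂H₆: 467 − 1(340) = 127
  O₂: 2231 − 3.5(340) = 1041
  N₂: 8393 (inert)
  CO₂: 0 + 2(340) = 680
  H₂O: 0 + 3(340) = 1020
Total out = 11260 lbmol/h; y_H₂O = 1020 / 11260 = 0.09057.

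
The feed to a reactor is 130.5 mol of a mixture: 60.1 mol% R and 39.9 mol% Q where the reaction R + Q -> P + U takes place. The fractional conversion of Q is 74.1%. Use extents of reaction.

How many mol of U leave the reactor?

Q reacted = 0.741 × 52.07 = 38.58 mol; ν_Q = −1, so ξ = 38.58/1 = 38.58 mol.
Outlet amounts (n = n₀ + ν ξ):
  R: 78.43 − 1(38.58) = 39.85
  Q: 52.07 − 1(38.58) = 13.49
  P: 0 + 1(38.58) = 38.58
  U: 0 + 1(38.58) = 38.58

38.6 mol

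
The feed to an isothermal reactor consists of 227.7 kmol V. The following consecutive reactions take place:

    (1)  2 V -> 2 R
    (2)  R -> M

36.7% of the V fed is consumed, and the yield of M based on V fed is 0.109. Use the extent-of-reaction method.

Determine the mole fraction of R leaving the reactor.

0.258

Conversion of V: V consumed = 2ξ₁ = 0.367 × 227.7 → ξ₁ = 41.78 kmol.
Yield of M: 1ξ₂ / 227.7 = 0.109 → ξ₂ = 24.82 kmol.
Outlet amounts (n = n₀ + Σ ν·ξ):
  V: 227.7 − 2(41.78) = 144.1
  R: 0 + 2(41.78) − 1(24.82) = 58.75
  M: 0 + 1(24.82) = 24.82
Total out = 227.7 kmol; y_R = 58.75 / 227.7 = 0.258.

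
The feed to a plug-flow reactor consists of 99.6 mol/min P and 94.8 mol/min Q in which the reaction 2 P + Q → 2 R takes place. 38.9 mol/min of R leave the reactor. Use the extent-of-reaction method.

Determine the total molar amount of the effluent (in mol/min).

For R: n = n₀ + 2ξ → 38.9 = 0 + 2ξ, giving ξ = 19.45 mol/min.
Outlet amounts (n = n₀ + ν ξ):
  P: 99.6 − 2(19.45) = 60.7
  Q: 94.8 − 1(19.45) = 75.35
  R: 0 + 2(19.45) = 38.9
Total out = 60.7 + 75.35 + 38.9 = 174.9 mol/min.

175 mol/min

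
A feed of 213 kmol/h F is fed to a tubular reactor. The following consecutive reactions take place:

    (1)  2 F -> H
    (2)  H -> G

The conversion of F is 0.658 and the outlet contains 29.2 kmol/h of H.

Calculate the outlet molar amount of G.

40.9 kmol/h

Conversion of F: F consumed = 2ξ₁ = 0.658 × 213 → ξ₁ = 70.08 kmol/h.
H balance: n_H = 0 + 1ξ₁ − 1ξ₂ = 29.2 → ξ₂ = (1·70.08 − 29.2)/1 = 40.88 kmol/h.
Outlet amounts (n = n₀ + Σ ν·ξ):
  F: 213 − 2(70.08) = 72.85
  H: 0 + 1(70.08) − 1(40.88) = 29.2
  G: 0 + 1(40.88) = 40.88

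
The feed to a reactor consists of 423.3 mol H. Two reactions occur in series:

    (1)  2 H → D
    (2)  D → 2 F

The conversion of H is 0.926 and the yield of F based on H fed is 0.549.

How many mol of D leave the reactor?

79.8 mol

Conversion of H: H consumed = 2ξ₁ = 0.926 × 423.3 → ξ₁ = 196 mol.
Yield of F: 2ξ₂ / 423.3 = 0.549 → ξ₂ = 116.2 mol.
Outlet amounts (n = n₀ + Σ ν·ξ):
  H: 423.3 − 2(196) = 31.32
  D: 0 + 1(196) − 1(116.2) = 79.79
  F: 0 + 2(116.2) = 232.4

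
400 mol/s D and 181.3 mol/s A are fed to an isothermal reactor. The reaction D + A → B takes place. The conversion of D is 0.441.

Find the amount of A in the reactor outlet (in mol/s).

D reacted = 0.441 × 400 = 176.4 mol/s; ν_D = −1, so ξ = 176.4/1 = 176.4 mol/s.
Outlet amounts (n = n₀ + ν ξ):
  D: 400 − 1(176.4) = 223.6
  A: 181.3 − 1(176.4) = 4.9
  B: 0 + 1(176.4) = 176.4

4.9 mol/s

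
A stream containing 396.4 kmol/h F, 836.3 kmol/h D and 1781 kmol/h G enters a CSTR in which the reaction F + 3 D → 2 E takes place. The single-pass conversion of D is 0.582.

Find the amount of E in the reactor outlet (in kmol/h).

324 kmol/h

D reacted = 0.582 × 836.3 = 486.7 kmol/h; ν_D = −3, so ξ = 486.7/3 = 162.2 kmol/h.
Outlet amounts (n = n₀ + ν ξ):
  F: 396.4 − 1(162.2) = 234.2
  D: 836.3 − 3(162.2) = 349.6
  E: 0 + 2(162.2) = 324.5
  G: 1781 (inert)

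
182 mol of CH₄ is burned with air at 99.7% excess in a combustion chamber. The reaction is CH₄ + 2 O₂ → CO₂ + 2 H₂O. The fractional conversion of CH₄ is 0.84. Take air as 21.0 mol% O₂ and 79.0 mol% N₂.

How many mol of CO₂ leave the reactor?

Stoichiometric O₂ = 2 × 182 = 364 mol; O₂ fed = 364 × 1.997 = 726.9 mol.
N₂ fed = 726.9 × 79/21 = 2735 mol.
Fuel reacted = 0.84 × 182 → ξ = 152.9 mol.
Outlet (n = n₀ + ν ξ):
  CH₄: 182 − 1(152.9) = 29.12
  O₂: 726.9 − 2(152.9) = 421.1
  N₂: 2735 (inert)
  CO₂: 0 + 1(152.9) = 152.9
  H₂O: 0 + 2(152.9) = 305.8

153 mol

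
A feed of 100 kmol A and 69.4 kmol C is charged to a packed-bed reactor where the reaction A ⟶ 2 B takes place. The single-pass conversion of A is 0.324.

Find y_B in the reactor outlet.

A reacted = 0.324 × 100 = 32.4 kmol; ν_A = −1, so ξ = 32.4/1 = 32.4 kmol.
Outlet amounts (n = n₀ + ν ξ):
  A: 100 − 1(32.4) = 67.6
  B: 0 + 2(32.4) = 64.8
  C: 69.4 (inert)
Total out = 201.8 kmol; y_B = 64.8 / 201.8 = 0.3211.

0.321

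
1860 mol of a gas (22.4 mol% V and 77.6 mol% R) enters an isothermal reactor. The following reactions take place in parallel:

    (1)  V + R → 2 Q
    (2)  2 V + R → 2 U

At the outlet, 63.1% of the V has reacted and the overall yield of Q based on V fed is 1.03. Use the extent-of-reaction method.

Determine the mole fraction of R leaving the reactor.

0.656

Yield of Q: 2ξ₁ / 416.6 = 1.03 → ξ₁ = 214.6 mol.
Conversion of V: 1ξ₁ + 2ξ₂ = 0.631 × 416.6 = 262.9 → ξ₂ = 24.17 mol.
Outlet amounts (n = n₀ + Σ ν·ξ):
  V: 416.6 − 1(214.6) − 2(24.17) = 153.7
  R: 1443 − 1(214.6) − 1(24.17) = 1205
  Q: 0 + 2(214.6) = 429.1
  U: 0 + 2(24.17) = 48.33
Total out = 1836 mol; y_R = 1205 / 1836 = 0.6562.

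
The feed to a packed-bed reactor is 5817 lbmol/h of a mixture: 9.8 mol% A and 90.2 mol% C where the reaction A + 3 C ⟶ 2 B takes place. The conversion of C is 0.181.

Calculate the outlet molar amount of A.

254 lbmol/h

C reacted = 0.181 × 5247 = 949.7 lbmol/h; ν_C = −3, so ξ = 949.7/3 = 316.6 lbmol/h.
Outlet amounts (n = n₀ + ν ξ):
  A: 570.1 − 1(316.6) = 253.5
  C: 5247 − 3(316.6) = 4297
  B: 0 + 2(316.6) = 633.1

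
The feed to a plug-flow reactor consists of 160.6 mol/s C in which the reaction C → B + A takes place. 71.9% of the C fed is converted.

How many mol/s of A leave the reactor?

115 mol/s

C reacted = 0.719 × 160.6 = 115.5 mol/s; ν_C = −1, so ξ = 115.5/1 = 115.5 mol/s.
Outlet amounts (n = n₀ + ν ξ):
  C: 160.6 − 1(115.5) = 45.13
  B: 0 + 1(115.5) = 115.5
  A: 0 + 1(115.5) = 115.5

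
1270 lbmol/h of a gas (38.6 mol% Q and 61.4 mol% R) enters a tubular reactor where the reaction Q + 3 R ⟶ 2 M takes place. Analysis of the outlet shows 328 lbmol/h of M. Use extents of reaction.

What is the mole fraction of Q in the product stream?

For M: n = n₀ + 2ξ → 328 = 0 + 2ξ, giving ξ = 164 lbmol/h.
Outlet amounts (n = n₀ + ν ξ):
  Q: 490.2 − 1(164) = 326.2
  R: 779.8 − 3(164) = 287.8
  M: 0 + 2(164) = 328
Total out = 942 lbmol/h; y_Q = 326.2 / 942 = 0.3463.

0.346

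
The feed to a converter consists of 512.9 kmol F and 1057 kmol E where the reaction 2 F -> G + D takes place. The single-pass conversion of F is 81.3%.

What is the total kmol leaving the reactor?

1570 kmol

F reacted = 0.813 × 512.9 = 417 kmol; ν_F = −2, so ξ = 417/2 = 208.5 kmol.
Outlet amounts (n = n₀ + ν ξ):
  F: 512.9 − 2(208.5) = 95.91
  G: 0 + 1(208.5) = 208.5
  D: 0 + 1(208.5) = 208.5
  E: 1057 (inert)
Total out = 95.91 + 208.5 + 208.5 + 1057 = 1570 kmol.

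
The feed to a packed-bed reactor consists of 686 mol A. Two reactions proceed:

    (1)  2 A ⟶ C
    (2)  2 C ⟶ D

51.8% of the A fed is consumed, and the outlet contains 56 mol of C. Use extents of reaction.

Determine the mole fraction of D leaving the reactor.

Conversion of A: A consumed = 2ξ₁ = 0.518 × 686 → ξ₁ = 177.7 mol.
C balance: n_C = 0 + 1ξ₁ − 2ξ₂ = 56 → ξ₂ = (1·177.7 − 56)/2 = 60.84 mol.
Outlet amounts (n = n₀ + Σ ν·ξ):
  A: 686 − 2(177.7) = 330.7
  C: 0 + 1(177.7) − 2(60.84) = 56
  D: 0 + 1(60.84) = 60.84
Total out = 447.5 mol; y_D = 60.84 / 447.5 = 0.136.

0.136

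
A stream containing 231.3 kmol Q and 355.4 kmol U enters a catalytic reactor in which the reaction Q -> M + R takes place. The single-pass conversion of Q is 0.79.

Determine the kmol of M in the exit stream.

183 kmol

Q reacted = 0.79 × 231.3 = 182.7 kmol; ν_Q = −1, so ξ = 182.7/1 = 182.7 kmol.
Outlet amounts (n = n₀ + ν ξ):
  Q: 231.3 − 1(182.7) = 48.57
  M: 0 + 1(182.7) = 182.7
  R: 0 + 1(182.7) = 182.7
  U: 355.4 (inert)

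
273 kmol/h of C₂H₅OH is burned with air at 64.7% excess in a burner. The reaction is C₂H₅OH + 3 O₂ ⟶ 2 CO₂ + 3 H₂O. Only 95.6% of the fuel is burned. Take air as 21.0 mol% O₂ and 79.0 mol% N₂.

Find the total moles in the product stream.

6960 kmol/h

Stoichiometric O₂ = 3 × 273 = 819 kmol/h; O₂ fed = 819 × 1.647 = 1349 kmol/h.
N₂ fed = 1349 × 79/21 = 5074 kmol/h.
Fuel reacted = 0.956 × 273 → ξ = 261 kmol/h.
Outlet (n = n₀ + ν ξ):
  C₂H₅OH: 273 − 1(261) = 12.01
  O₂: 1349 − 3(261) = 565.9
  N₂: 5074 (inert)
  CO₂: 0 + 2(261) = 522
  H₂O: 0 + 3(261) = 783
Total out = 12.01 + 565.9 + 5074 + 522 + 783 = 6957 kmol/h.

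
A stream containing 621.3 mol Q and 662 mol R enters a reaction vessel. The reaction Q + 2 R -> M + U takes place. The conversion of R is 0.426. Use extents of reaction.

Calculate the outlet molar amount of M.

R reacted = 0.426 × 662 = 282 mol; ν_R = −2, so ξ = 282/2 = 141 mol.
Outlet amounts (n = n₀ + ν ξ):
  Q: 621.3 − 1(141) = 480.3
  R: 662 − 2(141) = 380
  M: 0 + 1(141) = 141
  U: 0 + 1(141) = 141

141 mol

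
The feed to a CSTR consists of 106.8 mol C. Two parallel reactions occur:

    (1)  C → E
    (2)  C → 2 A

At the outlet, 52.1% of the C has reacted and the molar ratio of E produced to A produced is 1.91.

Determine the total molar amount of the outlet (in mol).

118 mol

Conversion of C: C consumed = 0.521 × 106.8 = 55.64 mol = 1ξ₁ + 1ξ₂.
Selectivity: 1ξ₁ / (2ξ₂) = 1.91 → ξ₁ = 3.82 ξ₂.
Substitute: (1·3.82 + 1) ξ₂ = 55.64 → ξ₂ = 11.54 mol, ξ₁ = 44.1 mol.
Outlet amounts (n = n₀ + Σ ν·ξ):
  C: 106.8 − 1(44.1) − 1(11.54) = 51.16
  E: 0 + 1(44.1) = 44.1
  A: 0 + 2(11.54) = 23.09
Total out = 51.16 + 44.1 + 23.09 = 118.3 mol.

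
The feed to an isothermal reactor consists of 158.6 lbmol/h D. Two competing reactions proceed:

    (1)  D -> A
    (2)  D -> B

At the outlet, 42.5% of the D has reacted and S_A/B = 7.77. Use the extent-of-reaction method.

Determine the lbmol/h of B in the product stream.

Conversion of D: D consumed = 0.425 × 158.6 = 67.41 lbmol/h = 1ξ₁ + 1ξ₂.
Selectivity: 1ξ₁ / (1ξ₂) = 7.77 → ξ₁ = 7.77 ξ₂.
Substitute: (1·7.77 + 1) ξ₂ = 67.41 → ξ₂ = 7.686 lbmol/h, ξ₁ = 59.72 lbmol/h.
Outlet amounts (n = n₀ + Σ ν·ξ):
  D: 158.6 − 1(59.72) − 1(7.686) = 91.19
  A: 0 + 1(59.72) = 59.72
  B: 0 + 1(7.686) = 7.686

7.69 lbmol/h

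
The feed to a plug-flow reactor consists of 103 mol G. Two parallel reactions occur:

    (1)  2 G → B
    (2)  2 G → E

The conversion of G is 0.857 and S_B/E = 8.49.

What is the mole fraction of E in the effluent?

0.079

Conversion of G: G consumed = 0.857 × 103 = 88.27 mol = 2ξ₁ + 2ξ₂.
Selectivity: 1ξ₁ / (1ξ₂) = 8.49 → ξ₁ = 8.49 ξ₂.
Substitute: (2·8.49 + 2) ξ₂ = 88.27 → ξ₂ = 4.651 mol, ξ₁ = 39.48 mol.
Outlet amounts (n = n₀ + Σ ν·ξ):
  G: 103 − 2(39.48) − 2(4.651) = 14.73
  B: 0 + 1(39.48) = 39.48
  E: 0 + 1(4.651) = 4.651
Total out = 58.86 mol; y_E = 4.651 / 58.86 = 0.07901.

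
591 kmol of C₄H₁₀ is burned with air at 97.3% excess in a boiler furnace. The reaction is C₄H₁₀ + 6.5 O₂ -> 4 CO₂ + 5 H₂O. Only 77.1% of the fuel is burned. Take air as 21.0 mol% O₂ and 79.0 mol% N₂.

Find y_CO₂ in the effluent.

0.0488

Stoichiometric O₂ = 6.5 × 591 = 3842 kmol; O₂ fed = 3842 × 1.973 = 7579 kmol.
N₂ fed = 7579 × 79/21 = 28510 kmol.
Fuel reacted = 0.771 × 591 → ξ = 455.7 kmol.
Outlet (n = n₀ + ν ξ):
  C₄H₁₀: 591 − 1(455.7) = 135.3
  O₂: 7579 − 6.5(455.7) = 4617
  N₂: 28510 (inert)
  CO₂: 0 + 4(455.7) = 1823
  H₂O: 0 + 5(455.7) = 2278
Total out = 37370 kmol; y_CO₂ = 1823 / 37370 = 0.04878.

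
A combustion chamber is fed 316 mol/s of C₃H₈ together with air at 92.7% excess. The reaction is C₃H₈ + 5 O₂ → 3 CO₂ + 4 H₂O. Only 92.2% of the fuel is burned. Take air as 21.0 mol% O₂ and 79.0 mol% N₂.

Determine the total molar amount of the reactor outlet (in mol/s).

Stoichiometric O₂ = 5 × 316 = 1580 mol/s; O₂ fed = 1580 × 1.927 = 3045 mol/s.
N₂ fed = 3045 × 79/21 = 11450 mol/s.
Fuel reacted = 0.922 × 316 → ξ = 291.4 mol/s.
Outlet (n = n₀ + ν ξ):
  C₃H₈: 316 − 1(291.4) = 24.65
  O₂: 3045 − 5(291.4) = 1588
  N₂: 11450 (inert)
  CO₂: 0 + 3(291.4) = 874.1
  H₂O: 0 + 4(291.4) = 1165
Total out = 24.65 + 1588 + 11450 + 874.1 + 1165 = 15110 mol/s.

15100 mol/s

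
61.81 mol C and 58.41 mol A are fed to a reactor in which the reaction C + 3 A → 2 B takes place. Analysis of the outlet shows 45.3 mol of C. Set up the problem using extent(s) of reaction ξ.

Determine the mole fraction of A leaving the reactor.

0.102

For C: n = n₀ − 1ξ → 45.3 = 61.81 − 1ξ, giving ξ = 16.51 mol.
Outlet amounts (n = n₀ + ν ξ):
  C: 61.81 − 1(16.51) = 45.3
  A: 58.41 − 3(16.51) = 8.88
  B: 0 + 2(16.51) = 33.02
Total out = 87.2 mol; y_A = 8.88 / 87.2 = 0.1018.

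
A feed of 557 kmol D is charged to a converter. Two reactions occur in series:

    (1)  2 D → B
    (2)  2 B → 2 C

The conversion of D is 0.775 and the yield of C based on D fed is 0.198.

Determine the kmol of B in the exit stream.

Conversion of D: D consumed = 2ξ₁ = 0.775 × 557 → ξ₁ = 215.8 kmol.
Yield of C: 2ξ₂ / 557 = 0.198 → ξ₂ = 55.14 kmol.
Outlet amounts (n = n₀ + Σ ν·ξ):
  D: 557 − 2(215.8) = 125.3
  B: 0 + 1(215.8) − 2(55.14) = 105.6
  C: 0 + 2(55.14) = 110.3

106 kmol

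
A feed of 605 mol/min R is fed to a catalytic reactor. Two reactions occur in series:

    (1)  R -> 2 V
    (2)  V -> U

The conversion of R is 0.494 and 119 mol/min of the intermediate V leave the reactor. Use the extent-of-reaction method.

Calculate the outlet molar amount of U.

Conversion of R: R consumed = 1ξ₁ = 0.494 × 605 → ξ₁ = 298.9 mol/min.
V balance: n_V = 0 + 2ξ₁ − 1ξ₂ = 119 → ξ₂ = (2·298.9 − 119)/1 = 478.7 mol/min.
Outlet amounts (n = n₀ + Σ ν·ξ):
  R: 605 − 1(298.9) = 306.1
  V: 0 + 2(298.9) − 1(478.7) = 119
  U: 0 + 1(478.7) = 478.7

479 mol/min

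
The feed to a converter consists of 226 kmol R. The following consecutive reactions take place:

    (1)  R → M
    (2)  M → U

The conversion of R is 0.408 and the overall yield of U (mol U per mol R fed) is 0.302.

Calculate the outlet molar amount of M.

Conversion of R: R consumed = 1ξ₁ = 0.408 × 226 → ξ₁ = 92.21 kmol.
Yield of U: 1ξ₂ / 226 = 0.302 → ξ₂ = 68.25 kmol.
Outlet amounts (n = n₀ + Σ ν·ξ):
  R: 226 − 1(92.21) = 133.8
  M: 0 + 1(92.21) − 1(68.25) = 23.96
  U: 0 + 1(68.25) = 68.25

24 kmol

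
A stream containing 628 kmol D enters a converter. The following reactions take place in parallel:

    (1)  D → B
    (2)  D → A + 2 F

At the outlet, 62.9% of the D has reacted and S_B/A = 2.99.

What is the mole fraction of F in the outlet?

Conversion of D: D consumed = 0.629 × 628 = 395 kmol = 1ξ₁ + 1ξ₂.
Selectivity: 1ξ₁ / (1ξ₂) = 2.99 → ξ₁ = 2.99 ξ₂.
Substitute: (1·2.99 + 1) ξ₂ = 395 → ξ₂ = 99 kmol, ξ₁ = 296 kmol.
Outlet amounts (n = n₀ + Σ ν·ξ):
  D: 628 − 1(296) − 1(99) = 233
  B: 0 + 1(296) = 296
  A: 0 + 1(99) = 99
  F: 0 + 2(99) = 198
Total out = 826 kmol; y_F = 198 / 826 = 0.2397.

0.24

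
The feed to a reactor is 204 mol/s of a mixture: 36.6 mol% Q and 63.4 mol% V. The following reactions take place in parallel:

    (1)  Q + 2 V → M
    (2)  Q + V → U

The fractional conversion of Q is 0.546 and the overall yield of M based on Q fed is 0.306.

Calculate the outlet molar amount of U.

Yield of M: 1ξ₁ / 74.66 = 0.306 → ξ₁ = 22.85 mol/s.
Conversion of Q: 1ξ₁ + 1ξ₂ = 0.546 × 74.66 = 40.77 → ξ₂ = 17.92 mol/s.
Outlet amounts (n = n₀ + Σ ν·ξ):
  Q: 74.66 − 1(22.85) − 1(17.92) = 33.9
  V: 129.3 − 2(22.85) − 1(17.92) = 65.72
  M: 0 + 1(22.85) = 22.85
  U: 0 + 1(17.92) = 17.92

17.9 mol/s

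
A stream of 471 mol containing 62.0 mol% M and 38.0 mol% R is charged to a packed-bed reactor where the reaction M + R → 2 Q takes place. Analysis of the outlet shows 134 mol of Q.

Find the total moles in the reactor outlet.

For Q: n = n₀ + 2ξ → 134 = 0 + 2ξ, giving ξ = 67 mol.
Outlet amounts (n = n₀ + ν ξ):
  M: 292 − 1(67) = 225
  R: 179 − 1(67) = 112
  Q: 0 + 2(67) = 134
Total out = 225 + 112 + 134 = 471 mol.

471 mol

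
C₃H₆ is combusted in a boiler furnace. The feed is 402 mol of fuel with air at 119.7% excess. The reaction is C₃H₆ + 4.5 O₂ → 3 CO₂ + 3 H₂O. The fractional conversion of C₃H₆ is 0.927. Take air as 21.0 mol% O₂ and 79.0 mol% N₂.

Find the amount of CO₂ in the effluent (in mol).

Stoichiometric O₂ = 4.5 × 402 = 1809 mol; O₂ fed = 1809 × 2.197 = 3974 mol.
N₂ fed = 3974 × 79/21 = 14950 mol.
Fuel reacted = 0.927 × 402 → ξ = 372.7 mol.
Outlet (n = n₀ + ν ξ):
  C₃H₆: 402 − 1(372.7) = 29.35
  O₂: 3974 − 4.5(372.7) = 2297
  N₂: 14950 (inert)
  CO₂: 0 + 3(372.7) = 1118
  H₂O: 0 + 3(372.7) = 1118

1120 mol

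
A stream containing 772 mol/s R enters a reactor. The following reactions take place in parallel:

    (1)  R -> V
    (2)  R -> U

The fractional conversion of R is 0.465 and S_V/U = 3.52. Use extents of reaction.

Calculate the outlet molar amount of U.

Conversion of R: R consumed = 0.465 × 772 = 359 mol/s = 1ξ₁ + 1ξ₂.
Selectivity: 1ξ₁ / (1ξ₂) = 3.52 → ξ₁ = 3.52 ξ₂.
Substitute: (1·3.52 + 1) ξ₂ = 359 → ξ₂ = 79.42 mol/s, ξ₁ = 279.6 mol/s.
Outlet amounts (n = n₀ + Σ ν·ξ):
  R: 772 − 1(279.6) − 1(79.42) = 413
  V: 0 + 1(279.6) = 279.6
  U: 0 + 1(79.42) = 79.42

79.4 mol/s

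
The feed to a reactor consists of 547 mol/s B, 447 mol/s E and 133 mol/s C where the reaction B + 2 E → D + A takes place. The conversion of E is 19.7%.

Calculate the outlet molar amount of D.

E reacted = 0.197 × 447 = 88.06 mol/s; ν_E = −2, so ξ = 88.06/2 = 44.03 mol/s.
Outlet amounts (n = n₀ + ν ξ):
  B: 547 − 1(44.03) = 503
  E: 447 − 2(44.03) = 358.9
  D: 0 + 1(44.03) = 44.03
  A: 0 + 1(44.03) = 44.03
  C: 133 (inert)

44 mol/s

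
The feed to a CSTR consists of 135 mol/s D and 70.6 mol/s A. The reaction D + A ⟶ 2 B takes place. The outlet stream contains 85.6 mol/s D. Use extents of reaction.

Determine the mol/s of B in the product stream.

98.8 mol/s

For D: n = n₀ − 1ξ → 85.6 = 135 − 1ξ, giving ξ = 49.4 mol/s.
Outlet amounts (n = n₀ + ν ξ):
  D: 135 − 1(49.4) = 85.6
  A: 70.6 − 1(49.4) = 21.2
  B: 0 + 2(49.4) = 98.8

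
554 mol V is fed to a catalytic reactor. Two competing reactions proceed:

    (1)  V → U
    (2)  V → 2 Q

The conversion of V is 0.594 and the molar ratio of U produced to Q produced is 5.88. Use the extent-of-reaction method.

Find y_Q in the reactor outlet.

Conversion of V: V consumed = 0.594 × 554 = 329.1 mol = 1ξ₁ + 1ξ₂.
Selectivity: 1ξ₁ / (2ξ₂) = 5.88 → ξ₁ = 11.76 ξ₂.
Substitute: (1·11.76 + 1) ξ₂ = 329.1 → ξ₂ = 25.79 mol, ξ₁ = 303.3 mol.
Outlet amounts (n = n₀ + Σ ν·ξ):
  V: 554 − 1(303.3) − 1(25.79) = 224.9
  U: 0 + 1(303.3) = 303.3
  Q: 0 + 2(25.79) = 51.58
Total out = 579.8 mol; y_Q = 51.58 / 579.8 = 0.08896.

0.089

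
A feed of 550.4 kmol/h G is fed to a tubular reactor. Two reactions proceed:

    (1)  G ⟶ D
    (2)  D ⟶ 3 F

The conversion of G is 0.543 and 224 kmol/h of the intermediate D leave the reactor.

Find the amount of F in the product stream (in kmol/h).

Conversion of G: G consumed = 1ξ₁ = 0.543 × 550.4 → ξ₁ = 298.9 kmol/h.
D balance: n_D = 0 + 1ξ₁ − 1ξ₂ = 224 → ξ₂ = (1·298.9 − 224)/1 = 74.87 kmol/h.
Outlet amounts (n = n₀ + Σ ν·ξ):
  G: 550.4 − 1(298.9) = 251.5
  D: 0 + 1(298.9) − 1(74.87) = 224
  F: 0 + 3(74.87) = 224.6

225 kmol/h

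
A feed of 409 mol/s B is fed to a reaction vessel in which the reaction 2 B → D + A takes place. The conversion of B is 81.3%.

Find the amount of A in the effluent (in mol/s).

166 mol/s

B reacted = 0.813 × 409 = 332.5 mol/s; ν_B = −2, so ξ = 332.5/2 = 166.3 mol/s.
Outlet amounts (n = n₀ + ν ξ):
  B: 409 − 2(166.3) = 76.48
  D: 0 + 1(166.3) = 166.3
  A: 0 + 1(166.3) = 166.3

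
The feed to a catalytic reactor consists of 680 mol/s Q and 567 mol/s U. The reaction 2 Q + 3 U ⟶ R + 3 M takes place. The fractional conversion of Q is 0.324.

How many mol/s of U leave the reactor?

237 mol/s

Q reacted = 0.324 × 680 = 220.3 mol/s; ν_Q = −2, so ξ = 220.3/2 = 110.2 mol/s.
Outlet amounts (n = n₀ + ν ξ):
  Q: 680 − 2(110.2) = 459.7
  U: 567 − 3(110.2) = 236.5
  R: 0 + 1(110.2) = 110.2
  M: 0 + 3(110.2) = 330.5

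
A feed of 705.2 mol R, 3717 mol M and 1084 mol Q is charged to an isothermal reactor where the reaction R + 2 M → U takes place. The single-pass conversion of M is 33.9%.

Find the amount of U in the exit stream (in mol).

M reacted = 0.339 × 3717 = 1260 mol; ν_M = −2, so ξ = 1260/2 = 630 mol.
Outlet amounts (n = n₀ + ν ξ):
  R: 705.2 − 1(630) = 75.17
  M: 3717 − 2(630) = 2457
  U: 0 + 1(630) = 630
  Q: 1084 (inert)

630 mol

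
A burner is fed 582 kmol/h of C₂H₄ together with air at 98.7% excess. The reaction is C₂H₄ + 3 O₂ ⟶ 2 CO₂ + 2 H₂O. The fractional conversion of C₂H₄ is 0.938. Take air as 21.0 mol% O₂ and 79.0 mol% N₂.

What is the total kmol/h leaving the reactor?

Stoichiometric O₂ = 3 × 582 = 1746 kmol/h; O₂ fed = 1746 × 1.987 = 3469 kmol/h.
N₂ fed = 3469 × 79/21 = 13050 kmol/h.
Fuel reacted = 0.938 × 582 → ξ = 545.9 kmol/h.
Outlet (n = n₀ + ν ξ):
  C₂H₄: 582 − 1(545.9) = 36.08
  O₂: 3469 − 3(545.9) = 1832
  N₂: 13050 (inert)
  CO₂: 0 + 2(545.9) = 1092
  H₂O: 0 + 2(545.9) = 1092
Total out = 36.08 + 1832 + 13050 + 1092 + 1092 = 17100 kmol/h.

17100 kmol/h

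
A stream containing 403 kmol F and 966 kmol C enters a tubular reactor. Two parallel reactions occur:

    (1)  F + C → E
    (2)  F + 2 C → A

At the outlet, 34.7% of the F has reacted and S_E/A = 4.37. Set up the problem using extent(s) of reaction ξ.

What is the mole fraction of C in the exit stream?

Conversion of F: F consumed = 0.347 × 403 = 139.8 kmol = 1ξ₁ + 1ξ₂.
Selectivity: 1ξ₁ / (1ξ₂) = 4.37 → ξ₁ = 4.37 ξ₂.
Substitute: (1·4.37 + 1) ξ₂ = 139.8 → ξ₂ = 26.04 kmol, ξ₁ = 113.8 kmol.
Outlet amounts (n = n₀ + Σ ν·ξ):
  F: 403 − 1(113.8) − 1(26.04) = 263.2
  C: 966 − 1(113.8) − 2(26.04) = 800.1
  E: 0 + 1(113.8) = 113.8
  A: 0 + 1(26.04) = 26.04
Total out = 1203 kmol; y_C = 800.1 / 1203 = 0.665.

0.665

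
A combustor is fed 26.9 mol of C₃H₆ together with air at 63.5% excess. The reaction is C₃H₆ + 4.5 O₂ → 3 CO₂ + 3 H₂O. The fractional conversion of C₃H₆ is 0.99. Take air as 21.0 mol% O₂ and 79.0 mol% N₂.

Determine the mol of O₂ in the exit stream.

78.1 mol

Stoichiometric O₂ = 4.5 × 26.9 = 121 mol; O₂ fed = 121 × 1.635 = 197.9 mol.
N₂ fed = 197.9 × 79/21 = 744.5 mol.
Fuel reacted = 0.99 × 26.9 → ξ = 26.63 mol.
Outlet (n = n₀ + ν ξ):
  C₃H₆: 26.9 − 1(26.63) = 0.269
  O₂: 197.9 − 4.5(26.63) = 78.08
  N₂: 744.5 (inert)
  CO₂: 0 + 3(26.63) = 79.89
  H₂O: 0 + 3(26.63) = 79.89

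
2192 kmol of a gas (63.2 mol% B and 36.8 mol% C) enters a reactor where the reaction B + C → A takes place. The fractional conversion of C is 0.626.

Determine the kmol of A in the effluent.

505 kmol

C reacted = 0.626 × 806.7 = 505 kmol; ν_C = −1, so ξ = 505/1 = 505 kmol.
Outlet amounts (n = n₀ + ν ξ):
  B: 1385 − 1(505) = 880.4
  C: 806.7 − 1(505) = 301.7
  A: 0 + 1(505) = 505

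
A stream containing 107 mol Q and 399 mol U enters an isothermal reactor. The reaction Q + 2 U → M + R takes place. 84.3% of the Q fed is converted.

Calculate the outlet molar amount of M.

90.2 mol

Q reacted = 0.843 × 107 = 90.2 mol; ν_Q = −1, so ξ = 90.2/1 = 90.2 mol.
Outlet amounts (n = n₀ + ν ξ):
  Q: 107 − 1(90.2) = 16.8
  U: 399 − 2(90.2) = 218.6
  M: 0 + 1(90.2) = 90.2
  R: 0 + 1(90.2) = 90.2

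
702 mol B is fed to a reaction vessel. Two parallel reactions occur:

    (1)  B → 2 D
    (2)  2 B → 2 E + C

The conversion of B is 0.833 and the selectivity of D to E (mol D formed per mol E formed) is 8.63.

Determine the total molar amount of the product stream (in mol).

Conversion of B: B consumed = 0.833 × 702 = 584.8 mol = 1ξ₁ + 2ξ₂.
Selectivity: 2ξ₁ / (2ξ₂) = 8.63 → ξ₁ = 8.63 ξ₂.
Substitute: (1·8.63 + 2) ξ₂ = 584.8 → ξ₂ = 55.01 mol, ξ₁ = 474.7 mol.
Outlet amounts (n = n₀ + Σ ν·ξ):
  B: 702 − 1(474.7) − 2(55.01) = 117.2
  D: 0 + 2(474.7) = 949.5
  E: 0 + 2(55.01) = 110
  C: 0 + 1(55.01) = 55.01
Total out = 117.2 + 949.5 + 110 + 55.01 = 1232 mol.

1230 mol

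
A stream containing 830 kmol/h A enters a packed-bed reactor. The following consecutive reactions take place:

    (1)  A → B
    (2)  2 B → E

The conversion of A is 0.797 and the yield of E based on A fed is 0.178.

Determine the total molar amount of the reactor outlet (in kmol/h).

Conversion of A: A consumed = 1ξ₁ = 0.797 × 830 → ξ₁ = 661.5 kmol/h.
Yield of E: 1ξ₂ / 830 = 0.178 → ξ₂ = 147.7 kmol/h.
Outlet amounts (n = n₀ + Σ ν·ξ):
  A: 830 − 1(661.5) = 168.5
  B: 0 + 1(661.5) − 2(147.7) = 366
  E: 0 + 1(147.7) = 147.7
Total out = 168.5 + 366 + 147.7 = 682.3 kmol/h.

682 kmol/h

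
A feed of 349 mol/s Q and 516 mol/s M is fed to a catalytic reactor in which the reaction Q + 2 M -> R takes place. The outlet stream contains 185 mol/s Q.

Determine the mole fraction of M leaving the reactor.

For Q: n = n₀ − 1ξ → 185 = 349 − 1ξ, giving ξ = 164 mol/s.
Outlet amounts (n = n₀ + ν ξ):
  Q: 349 − 1(164) = 185
  M: 516 − 2(164) = 188
  R: 0 + 1(164) = 164
Total out = 537 mol/s; y_M = 188 / 537 = 0.3501.

0.35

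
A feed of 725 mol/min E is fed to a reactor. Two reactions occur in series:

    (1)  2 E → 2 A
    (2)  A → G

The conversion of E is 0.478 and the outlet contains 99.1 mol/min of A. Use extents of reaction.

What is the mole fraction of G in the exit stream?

Conversion of E: E consumed = 2ξ₁ = 0.478 × 725 → ξ₁ = 173.3 mol/min.
A balance: n_A = 0 + 2ξ₁ − 1ξ₂ = 99.1 → ξ₂ = (2·173.3 − 99.1)/1 = 247.5 mol/min.
Outlet amounts (n = n₀ + Σ ν·ξ):
  E: 725 − 2(173.3) = 378.4
  A: 0 + 2(173.3) − 1(247.5) = 99.1
  G: 0 + 1(247.5) = 247.5
Total out = 725 mol/min; y_G = 247.5 / 725 = 0.3413.

0.341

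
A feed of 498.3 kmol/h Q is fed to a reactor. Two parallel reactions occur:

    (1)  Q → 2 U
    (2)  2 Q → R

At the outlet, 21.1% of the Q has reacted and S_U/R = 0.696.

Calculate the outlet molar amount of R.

44.8 kmol/h

Conversion of Q: Q consumed = 0.211 × 498.3 = 105.1 kmol/h = 1ξ₁ + 2ξ₂.
Selectivity: 2ξ₁ / (1ξ₂) = 0.696 → ξ₁ = 0.348 ξ₂.
Substitute: (1·0.348 + 2) ξ₂ = 105.1 → ξ₂ = 44.78 kmol/h, ξ₁ = 15.58 kmol/h.
Outlet amounts (n = n₀ + Σ ν·ξ):
  Q: 498.3 − 1(15.58) − 2(44.78) = 393.2
  U: 0 + 2(15.58) = 31.17
  R: 0 + 1(44.78) = 44.78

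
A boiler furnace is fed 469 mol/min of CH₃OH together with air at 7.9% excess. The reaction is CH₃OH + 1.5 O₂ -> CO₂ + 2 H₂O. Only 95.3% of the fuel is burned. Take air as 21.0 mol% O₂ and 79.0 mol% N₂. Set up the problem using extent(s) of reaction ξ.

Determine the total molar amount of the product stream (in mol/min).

Stoichiometric O₂ = 1.5 × 469 = 703.5 mol/min; O₂ fed = 703.5 × 1.079 = 759.1 mol/min.
N₂ fed = 759.1 × 79/21 = 2856 mol/min.
Fuel reacted = 0.953 × 469 → ξ = 447 mol/min.
Outlet (n = n₀ + ν ξ):
  CH₃OH: 469 − 1(447) = 22.04
  O₂: 759.1 − 1.5(447) = 88.64
  N₂: 2856 (inert)
  CO₂: 0 + 1(447) = 447
  H₂O: 0 + 2(447) = 893.9
Total out = 22.04 + 88.64 + 2856 + 447 + 893.9 = 4307 mol/min.

4310 mol/min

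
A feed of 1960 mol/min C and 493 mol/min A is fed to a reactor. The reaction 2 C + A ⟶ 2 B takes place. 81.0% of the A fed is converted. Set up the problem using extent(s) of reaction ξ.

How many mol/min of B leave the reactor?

799 mol/min

A reacted = 0.81 × 493 = 399.3 mol/min; ν_A = −1, so ξ = 399.3/1 = 399.3 mol/min.
Outlet amounts (n = n₀ + ν ξ):
  C: 1960 − 2(399.3) = 1161
  A: 493 − 1(399.3) = 93.67
  B: 0 + 2(399.3) = 798.7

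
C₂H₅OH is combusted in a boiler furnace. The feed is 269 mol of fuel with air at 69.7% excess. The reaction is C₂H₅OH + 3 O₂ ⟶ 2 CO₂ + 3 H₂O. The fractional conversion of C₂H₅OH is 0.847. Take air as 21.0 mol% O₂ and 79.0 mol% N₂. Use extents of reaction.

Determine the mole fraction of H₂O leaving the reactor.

Stoichiometric O₂ = 3 × 269 = 807 mol; O₂ fed = 807 × 1.697 = 1369 mol.
N₂ fed = 1369 × 79/21 = 5152 mol.
Fuel reacted = 0.847 × 269 → ξ = 227.8 mol.
Outlet (n = n₀ + ν ξ):
  C₂H₅OH: 269 − 1(227.8) = 41.16
  O₂: 1369 − 3(227.8) = 686
  N₂: 5152 (inert)
  CO₂: 0 + 2(227.8) = 455.7
  H₂O: 0 + 3(227.8) = 683.5
Total out = 7018 mol; y_H₂O = 683.5 / 7018 = 0.09739.

0.0974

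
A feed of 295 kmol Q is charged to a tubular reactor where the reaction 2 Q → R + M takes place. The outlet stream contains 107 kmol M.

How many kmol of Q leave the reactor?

For M: n = n₀ + 1ξ → 107 = 0 + 1ξ, giving ξ = 107 kmol.
Outlet amounts (n = n₀ + ν ξ):
  Q: 295 − 2(107) = 81
  R: 0 + 1(107) = 107
  M: 0 + 1(107) = 107

81 kmol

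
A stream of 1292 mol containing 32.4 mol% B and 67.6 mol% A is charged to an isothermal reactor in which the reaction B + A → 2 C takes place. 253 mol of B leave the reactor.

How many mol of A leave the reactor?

708 mol

For B: n = n₀ − 1ξ → 253 = 418.6 − 1ξ, giving ξ = 165.6 mol.
Outlet amounts (n = n₀ + ν ξ):
  B: 418.6 − 1(165.6) = 253
  A: 873.4 − 1(165.6) = 707.8
  C: 0 + 2(165.6) = 331.2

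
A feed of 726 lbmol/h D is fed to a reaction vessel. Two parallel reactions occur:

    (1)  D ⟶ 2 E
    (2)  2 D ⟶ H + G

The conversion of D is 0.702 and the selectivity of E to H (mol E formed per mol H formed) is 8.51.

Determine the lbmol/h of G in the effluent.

Conversion of D: D consumed = 0.702 × 726 = 509.7 lbmol/h = 1ξ₁ + 2ξ₂.
Selectivity: 2ξ₁ / (1ξ₂) = 8.51 → ξ₁ = 4.255 ξ₂.
Substitute: (1·4.255 + 2) ξ₂ = 509.7 → ξ₂ = 81.48 lbmol/h, ξ₁ = 346.7 lbmol/h.
Outlet amounts (n = n₀ + Σ ν·ξ):
  D: 726 − 1(346.7) − 2(81.48) = 216.3
  E: 0 + 2(346.7) = 693.4
  H: 0 + 1(81.48) = 81.48
  G: 0 + 1(81.48) = 81.48

81.5 lbmol/h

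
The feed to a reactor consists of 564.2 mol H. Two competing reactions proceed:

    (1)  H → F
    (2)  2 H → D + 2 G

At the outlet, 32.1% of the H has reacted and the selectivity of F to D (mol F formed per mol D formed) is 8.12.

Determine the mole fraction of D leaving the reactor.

0.0307

Conversion of H: H consumed = 0.321 × 564.2 = 181.1 mol = 1ξ₁ + 2ξ₂.
Selectivity: 1ξ₁ / (1ξ₂) = 8.12 → ξ₁ = 8.12 ξ₂.
Substitute: (1·8.12 + 2) ξ₂ = 181.1 → ξ₂ = 17.9 mol, ξ₁ = 145.3 mol.
Outlet amounts (n = n₀ + Σ ν·ξ):
  H: 564.2 − 1(145.3) − 2(17.9) = 383.1
  F: 0 + 1(145.3) = 145.3
  D: 0 + 1(17.9) = 17.9
  G: 0 + 2(17.9) = 35.79
Total out = 582.1 mol; y_D = 17.9 / 582.1 = 0.03074.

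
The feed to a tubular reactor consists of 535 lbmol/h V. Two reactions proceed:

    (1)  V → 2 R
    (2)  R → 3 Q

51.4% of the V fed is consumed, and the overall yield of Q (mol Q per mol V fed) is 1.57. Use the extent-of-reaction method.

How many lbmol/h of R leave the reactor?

270 lbmol/h

Conversion of V: V consumed = 1ξ₁ = 0.514 × 535 → ξ₁ = 275 lbmol/h.
Yield of Q: 3ξ₂ / 535 = 1.57 → ξ₂ = 280 lbmol/h.
Outlet amounts (n = n₀ + Σ ν·ξ):
  V: 535 − 1(275) = 260
  R: 0 + 2(275) − 1(280) = 270
  Q: 0 + 3(280) = 840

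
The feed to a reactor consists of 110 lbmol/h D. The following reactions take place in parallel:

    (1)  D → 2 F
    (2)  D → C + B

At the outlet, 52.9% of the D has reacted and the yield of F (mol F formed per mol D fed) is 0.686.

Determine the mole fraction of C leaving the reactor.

0.122

Yield of F: 2ξ₁ / 110 = 0.686 → ξ₁ = 37.73 lbmol/h.
Conversion of D: 1ξ₁ + 1ξ₂ = 0.529 × 110 = 58.19 → ξ₂ = 20.46 lbmol/h.
Outlet amounts (n = n₀ + Σ ν·ξ):
  D: 110 − 1(37.73) − 1(20.46) = 51.81
  F: 0 + 2(37.73) = 75.46
  C: 0 + 1(20.46) = 20.46
  B: 0 + 1(20.46) = 20.46
Total out = 168.2 lbmol/h; y_C = 20.46 / 168.2 = 0.1216.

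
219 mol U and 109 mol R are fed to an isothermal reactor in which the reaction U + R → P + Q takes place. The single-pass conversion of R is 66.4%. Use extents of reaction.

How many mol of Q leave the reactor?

R reacted = 0.664 × 109 = 72.38 mol; ν_R = −1, so ξ = 72.38/1 = 72.38 mol.
Outlet amounts (n = n₀ + ν ξ):
  U: 219 − 1(72.38) = 146.6
  R: 109 − 1(72.38) = 36.62
  P: 0 + 1(72.38) = 72.38
  Q: 0 + 1(72.38) = 72.38

72.4 mol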